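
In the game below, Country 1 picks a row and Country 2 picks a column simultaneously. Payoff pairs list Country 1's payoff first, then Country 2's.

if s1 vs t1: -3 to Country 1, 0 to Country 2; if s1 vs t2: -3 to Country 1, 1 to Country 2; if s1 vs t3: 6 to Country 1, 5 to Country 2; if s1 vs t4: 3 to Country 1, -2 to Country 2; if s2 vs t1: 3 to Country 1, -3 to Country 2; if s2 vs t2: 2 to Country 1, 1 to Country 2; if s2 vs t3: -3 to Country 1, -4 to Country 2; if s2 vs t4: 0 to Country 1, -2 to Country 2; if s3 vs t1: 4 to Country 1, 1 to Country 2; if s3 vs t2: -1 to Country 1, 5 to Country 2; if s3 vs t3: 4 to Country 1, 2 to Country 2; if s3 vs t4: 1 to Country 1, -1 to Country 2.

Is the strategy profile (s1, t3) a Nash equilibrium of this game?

Holding Country 2 at t3: Country 1 gets 6 from s1, versus -3 from s2, 4 from s3. No profitable deviation for Country 1.
Holding Country 1 at s1: Country 2 gets 5 from t3, versus 0 from t1, 1 from t2, -2 from t4. No profitable deviation for Country 2 either.

Yes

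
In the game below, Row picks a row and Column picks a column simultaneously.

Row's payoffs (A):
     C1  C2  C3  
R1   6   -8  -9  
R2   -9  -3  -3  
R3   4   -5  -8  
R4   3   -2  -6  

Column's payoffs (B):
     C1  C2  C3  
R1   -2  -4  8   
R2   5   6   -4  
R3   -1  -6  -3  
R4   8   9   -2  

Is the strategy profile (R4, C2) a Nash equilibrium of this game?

Holding Column at C2: Row gets -2 from R4, versus -8 from R1, -3 from R2, -5 from R3. No profitable deviation for Row.
Holding Row at R4: Column gets 9 from C2, versus 8 from C1, -2 from C3. No profitable deviation for Column either.

Yes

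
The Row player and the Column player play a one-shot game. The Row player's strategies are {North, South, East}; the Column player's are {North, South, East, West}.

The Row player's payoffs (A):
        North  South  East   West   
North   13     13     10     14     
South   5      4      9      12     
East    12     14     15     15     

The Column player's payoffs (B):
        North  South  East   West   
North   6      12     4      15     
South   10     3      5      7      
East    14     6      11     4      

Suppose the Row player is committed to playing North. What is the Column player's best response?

With the Row player fixed at North, the Column player's payoffs are: North → 6, South → 12, East → 4, West → 15.
The maximum is 15, achieved by West.

West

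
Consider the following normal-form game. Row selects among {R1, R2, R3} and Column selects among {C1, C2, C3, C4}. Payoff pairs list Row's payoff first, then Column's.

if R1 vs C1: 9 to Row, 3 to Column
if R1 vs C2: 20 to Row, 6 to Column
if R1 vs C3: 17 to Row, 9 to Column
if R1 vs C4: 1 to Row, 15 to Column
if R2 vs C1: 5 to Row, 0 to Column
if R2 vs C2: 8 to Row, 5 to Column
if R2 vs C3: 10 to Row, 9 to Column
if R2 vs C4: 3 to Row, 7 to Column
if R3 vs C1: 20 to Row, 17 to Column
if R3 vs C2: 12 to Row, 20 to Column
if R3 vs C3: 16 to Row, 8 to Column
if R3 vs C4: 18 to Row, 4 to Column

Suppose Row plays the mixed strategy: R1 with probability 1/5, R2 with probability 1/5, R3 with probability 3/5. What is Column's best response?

Column's best reply maximizes expected payoff against the mix.
C1: (1/5)·3 + (1/5)·0 + (3/5)·17 = 54/5
C2: (1/5)·6 + (1/5)·5 + (3/5)·20 = 71/5
C3: (1/5)·9 + (1/5)·9 + (3/5)·8 = 42/5
C4: (1/5)·15 + (1/5)·7 + (3/5)·4 = 34/5
Highest expected payoff is 71/5, from C2.

C2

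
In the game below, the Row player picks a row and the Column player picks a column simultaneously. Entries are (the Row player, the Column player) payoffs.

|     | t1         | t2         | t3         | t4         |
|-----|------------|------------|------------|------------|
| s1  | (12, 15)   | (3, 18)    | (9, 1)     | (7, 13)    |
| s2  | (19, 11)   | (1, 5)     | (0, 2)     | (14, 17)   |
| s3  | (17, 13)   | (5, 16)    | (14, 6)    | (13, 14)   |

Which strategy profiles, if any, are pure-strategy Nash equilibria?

(s2, t4) and (s3, t2)

A profile is a Nash equilibrium when each player is best-responding to the other.
The Row player's best responses — vs t1: s2 (payoff 19); vs t2: s3 (payoff 5); vs t3: s3 (payoff 14); vs t4: s2 (payoff 14).
The Column player's best responses — vs s1: t2 (payoff 18); vs s2: t4 (payoff 17); vs s3: t2 (payoff 16).
Mutual best responses occur at (s2, t4) and (s3, t2); at each, neither player gains by switching.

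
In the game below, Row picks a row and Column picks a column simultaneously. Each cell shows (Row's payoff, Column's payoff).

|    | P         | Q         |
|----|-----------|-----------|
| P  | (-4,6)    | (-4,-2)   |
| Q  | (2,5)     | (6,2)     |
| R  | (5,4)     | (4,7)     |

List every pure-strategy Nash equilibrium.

There is no pure-strategy Nash equilibrium

Find each player's best response to every opponent strategy; NE are the intersections.
Row's best responses — vs P: R (payoff 5); vs Q: Q (payoff 6).
Column's best responses — vs P: P (payoff 6); vs Q: P (payoff 5); vs R: Q (payoff 7).
No cell has both players best-responding. For instance, Row's best reply to P is R, but against R Column prefers Q over P.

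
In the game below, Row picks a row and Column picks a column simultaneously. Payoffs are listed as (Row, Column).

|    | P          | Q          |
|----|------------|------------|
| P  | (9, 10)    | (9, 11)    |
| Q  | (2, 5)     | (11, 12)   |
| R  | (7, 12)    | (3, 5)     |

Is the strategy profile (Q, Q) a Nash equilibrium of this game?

Holding Column at Q: Row gets 11 from Q, versus 9 from P, 3 from R. No profitable deviation for Row.
Holding Row at Q: Column gets 12 from Q, versus 5 from P. No profitable deviation for Column either.

Yes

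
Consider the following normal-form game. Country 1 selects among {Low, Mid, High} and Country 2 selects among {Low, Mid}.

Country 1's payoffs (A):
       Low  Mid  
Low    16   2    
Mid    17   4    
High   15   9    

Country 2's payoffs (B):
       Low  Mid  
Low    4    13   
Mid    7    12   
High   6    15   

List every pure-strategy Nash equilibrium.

A profile is a Nash equilibrium when each player is best-responding to the other.
Country 1's best responses — vs Low: Mid (payoff 17); vs Mid: High (payoff 9).
Country 2's best responses — vs Low: Mid (payoff 13); vs Mid: Mid (payoff 12); vs High: Mid (payoff 15).
The only mutual best response is (High, Mid); neither player gains by switching there.

(High, Mid)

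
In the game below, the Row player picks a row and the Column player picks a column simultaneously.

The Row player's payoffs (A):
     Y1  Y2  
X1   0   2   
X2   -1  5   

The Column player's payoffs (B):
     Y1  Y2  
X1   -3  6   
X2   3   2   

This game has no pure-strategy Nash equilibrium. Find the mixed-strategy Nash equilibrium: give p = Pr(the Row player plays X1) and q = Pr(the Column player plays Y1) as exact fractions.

p = 1/10, q = 3/4

Each player's mixing probability is pinned down by making the *other* player indifferent.
The Column player indifferent between Y1 and Y2: p·(-3) + (1−p)·3 = p·6 + (1−p)·2 ⟹ 3 + (-6)p = 2 + 4p ⟹ p = 1/10.
The Row player indifferent between X1 and X2: q·0 + (1−q)·2 = q·(-1) + (1−q)·5 ⟹ 2 + (-2)q = 5 + (-6)q ⟹ q = 3/4.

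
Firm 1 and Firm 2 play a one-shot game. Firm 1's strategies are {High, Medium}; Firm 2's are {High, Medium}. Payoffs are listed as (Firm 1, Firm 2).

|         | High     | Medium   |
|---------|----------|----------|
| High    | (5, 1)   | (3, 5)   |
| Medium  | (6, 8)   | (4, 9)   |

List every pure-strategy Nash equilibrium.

A profile is a Nash equilibrium when each player is best-responding to the other.
Firm 1's best responses — vs High: Medium (payoff 6); vs Medium: Medium (payoff 4).
Firm 2's best responses — vs High: Medium (payoff 5); vs Medium: Medium (payoff 9).
The only mutual best response is (Medium, Medium); neither player gains by switching there.

(Medium, Medium)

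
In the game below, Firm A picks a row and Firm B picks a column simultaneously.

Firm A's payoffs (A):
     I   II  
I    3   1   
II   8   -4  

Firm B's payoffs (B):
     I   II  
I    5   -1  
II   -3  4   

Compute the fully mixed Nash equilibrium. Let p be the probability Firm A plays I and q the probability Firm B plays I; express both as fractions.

Each player's mixing probability is pinned down by making the *other* player indifferent.
Firm B indifferent between I and II: p·5 + (1−p)·(-3) = p·(-1) + (1−p)·4 ⟹ (-3) + 8p = 4 + (-5)p ⟹ p = 7/13.
Firm A indifferent between I and II: q·3 + (1−q)·1 = q·8 + (1−q)·(-4) ⟹ 1 + 2q = (-4) + 12q ⟹ q = 1/2.

p = 7/13, q = 1/2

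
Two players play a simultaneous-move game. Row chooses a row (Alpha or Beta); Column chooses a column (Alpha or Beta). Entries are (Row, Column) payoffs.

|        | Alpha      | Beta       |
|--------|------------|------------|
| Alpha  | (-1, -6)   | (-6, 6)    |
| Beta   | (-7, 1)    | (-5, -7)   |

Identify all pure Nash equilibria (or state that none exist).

No pure-strategy Nash equilibrium

A profile is a Nash equilibrium when each player is best-responding to the other.
Row's best responses — vs Alpha: Alpha (payoff -1); vs Beta: Beta (payoff -5).
Column's best responses — vs Alpha: Beta (payoff 6); vs Beta: Alpha (payoff 1).
No cell has both players best-responding. For instance, Row's best reply to Alpha is Alpha, but against Alpha Column prefers Beta over Alpha.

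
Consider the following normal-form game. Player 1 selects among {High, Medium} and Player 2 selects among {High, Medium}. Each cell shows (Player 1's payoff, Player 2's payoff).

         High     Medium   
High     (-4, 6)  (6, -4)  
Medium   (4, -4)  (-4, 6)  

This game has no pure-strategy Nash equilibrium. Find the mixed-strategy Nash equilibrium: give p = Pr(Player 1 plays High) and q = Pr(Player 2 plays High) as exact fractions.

In a mixed NE each player is indifferent between their pure strategies, so the opponent's mix sets the indifference.
Player 2 indifferent between High and Medium: p·6 + (1−p)·(-4) = p·(-4) + (1−p)·6 ⟹ (-4) + 10p = 6 + (-10)p ⟹ p = 1/2.
Player 1 indifferent between High and Medium: q·(-4) + (1−q)·6 = q·4 + (1−q)·(-4) ⟹ 6 + (-10)q = (-4) + 8q ⟹ q = 5/9.

p = 1/2, q = 5/9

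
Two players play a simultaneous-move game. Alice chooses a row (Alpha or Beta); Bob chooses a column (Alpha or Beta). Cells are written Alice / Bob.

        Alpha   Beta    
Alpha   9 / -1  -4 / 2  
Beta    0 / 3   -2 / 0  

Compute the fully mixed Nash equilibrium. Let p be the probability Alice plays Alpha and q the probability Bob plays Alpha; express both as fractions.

p = 1/2, q = 2/11

Each player's mixing probability is pinned down by making the *other* player indifferent.
Bob indifferent between Alpha and Beta: p·(-1) + (1−p)·3 = p·2 + (1−p)·0 ⟹ 3 + (-4)p = 0 + 2p ⟹ p = 1/2.
Alice indifferent between Alpha and Beta: q·9 + (1−q)·(-4) = q·0 + (1−q)·(-2) ⟹ (-4) + 13q = (-2) + 2q ⟹ q = 2/11.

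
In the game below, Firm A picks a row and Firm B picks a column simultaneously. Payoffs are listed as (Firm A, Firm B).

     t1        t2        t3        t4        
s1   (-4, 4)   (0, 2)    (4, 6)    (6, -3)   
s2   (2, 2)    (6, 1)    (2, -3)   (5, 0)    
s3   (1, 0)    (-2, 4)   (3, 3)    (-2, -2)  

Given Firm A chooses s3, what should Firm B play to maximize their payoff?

With Firm A fixed at s3, Firm B's payoffs are: t1 → 0, t2 → 4, t3 → 3, t4 → -2.
The maximum is 4, achieved by t2.

t2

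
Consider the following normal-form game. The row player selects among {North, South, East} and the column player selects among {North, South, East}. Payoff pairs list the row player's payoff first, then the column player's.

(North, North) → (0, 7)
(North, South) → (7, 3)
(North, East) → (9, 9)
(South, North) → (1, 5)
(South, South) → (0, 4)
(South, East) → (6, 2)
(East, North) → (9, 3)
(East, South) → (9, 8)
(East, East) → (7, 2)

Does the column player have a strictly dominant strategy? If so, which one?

A strategy is strictly dominant if it gives the column player a strictly higher payoff than every other strategy, against every choice by the opponent.
North is not dominant: against North, East gives 9 > 7.
South is not dominant: against North, North gives 7 > 3.
East is not dominant: against South, North gives 5 > 2.
No single strategy is best against every opponent action.

None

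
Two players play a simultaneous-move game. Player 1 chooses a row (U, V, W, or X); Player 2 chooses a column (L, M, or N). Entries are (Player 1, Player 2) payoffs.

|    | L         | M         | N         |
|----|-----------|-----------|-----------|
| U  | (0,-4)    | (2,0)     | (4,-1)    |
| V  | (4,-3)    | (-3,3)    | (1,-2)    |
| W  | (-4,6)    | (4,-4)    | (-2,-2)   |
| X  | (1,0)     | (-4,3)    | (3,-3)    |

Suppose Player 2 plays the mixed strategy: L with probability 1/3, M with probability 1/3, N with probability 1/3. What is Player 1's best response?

Player 1's best reply maximizes expected payoff against the mix.
U: (1/3)·0 + (1/3)·2 + (1/3)·4 = 2
V: (1/3)·4 + (1/3)·(-3) + (1/3)·1 = 2/3
W: (1/3)·(-4) + (1/3)·4 + (1/3)·(-2) = -2/3
X: (1/3)·1 + (1/3)·(-4) + (1/3)·3 = 0
Highest expected payoff is 2, from U.

U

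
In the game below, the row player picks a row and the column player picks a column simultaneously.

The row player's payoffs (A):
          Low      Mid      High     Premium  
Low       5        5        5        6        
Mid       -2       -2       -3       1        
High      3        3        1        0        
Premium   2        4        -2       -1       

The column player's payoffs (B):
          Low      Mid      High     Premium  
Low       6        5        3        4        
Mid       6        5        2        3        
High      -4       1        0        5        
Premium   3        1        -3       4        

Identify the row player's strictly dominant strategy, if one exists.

Low

Check whether one of the row player's strategies beats all alternatives regardless of what the opponent does.
Low strictly dominates: vs Low: 5 > each of {-2, 3, 2}; vs Mid: 5 > each of {-2, 3, 4}; vs High: 5 > each of {-3, 1, -2}; vs Premium: 6 > each of {1, 0, -1}.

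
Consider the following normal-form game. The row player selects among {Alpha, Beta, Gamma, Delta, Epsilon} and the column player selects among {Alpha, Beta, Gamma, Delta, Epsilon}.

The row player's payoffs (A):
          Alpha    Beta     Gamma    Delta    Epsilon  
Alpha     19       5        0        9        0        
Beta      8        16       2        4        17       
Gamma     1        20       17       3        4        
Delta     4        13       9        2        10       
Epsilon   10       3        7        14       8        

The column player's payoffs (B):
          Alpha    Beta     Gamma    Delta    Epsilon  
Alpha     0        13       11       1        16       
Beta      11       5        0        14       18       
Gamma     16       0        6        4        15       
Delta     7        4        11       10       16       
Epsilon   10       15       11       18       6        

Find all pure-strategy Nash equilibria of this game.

(Beta, Epsilon) and (Epsilon, Delta)

Check mutual best responses: a cell is a NE iff neither player can gain by unilaterally deviating.
The row player's best responses — vs Alpha: Alpha (payoff 19); vs Beta: Gamma (payoff 20); vs Gamma: Gamma (payoff 17); vs Delta: Epsilon (payoff 14); vs Epsilon: Beta (payoff 17).
The column player's best responses — vs Alpha: Epsilon (payoff 16); vs Beta: Epsilon (payoff 18); vs Gamma: Alpha (payoff 16); vs Delta: Epsilon (payoff 16); vs Epsilon: Delta (payoff 18).
Mutual best responses occur at (Beta, Epsilon) and (Epsilon, Delta); at each, neither player gains by switching.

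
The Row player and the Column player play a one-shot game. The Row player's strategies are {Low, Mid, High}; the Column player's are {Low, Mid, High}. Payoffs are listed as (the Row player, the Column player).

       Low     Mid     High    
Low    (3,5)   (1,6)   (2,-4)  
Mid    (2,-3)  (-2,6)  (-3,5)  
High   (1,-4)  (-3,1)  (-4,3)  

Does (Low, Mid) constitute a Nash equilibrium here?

Yes

Holding the Column player at Mid: the Row player gets 1 from Low, versus -2 from Mid, -3 from High. No profitable deviation for the Row player.
Holding the Row player at Low: the Column player gets 6 from Mid, versus 5 from Low, -4 from High. No profitable deviation for the Column player either.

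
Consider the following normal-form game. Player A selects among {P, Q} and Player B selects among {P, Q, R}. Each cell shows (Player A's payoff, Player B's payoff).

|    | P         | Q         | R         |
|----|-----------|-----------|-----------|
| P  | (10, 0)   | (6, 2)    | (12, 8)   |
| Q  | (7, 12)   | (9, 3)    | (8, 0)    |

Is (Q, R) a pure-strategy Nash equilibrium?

Holding Player B at R: Player A gets 8 from Q but could get 12 by switching to P. Player A has a profitable deviation.

No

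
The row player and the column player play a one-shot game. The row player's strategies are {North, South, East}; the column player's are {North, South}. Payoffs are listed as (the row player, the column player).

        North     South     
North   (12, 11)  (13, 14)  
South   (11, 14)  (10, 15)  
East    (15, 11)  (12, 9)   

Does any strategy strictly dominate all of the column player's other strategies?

None

Check whether one of the column player's strategies beats all alternatives regardless of what the opponent does.
North is not dominant: against North, South gives 14 > 11.
South is not dominant: against East, North gives 11 > 9.
No single strategy is best against every opponent action.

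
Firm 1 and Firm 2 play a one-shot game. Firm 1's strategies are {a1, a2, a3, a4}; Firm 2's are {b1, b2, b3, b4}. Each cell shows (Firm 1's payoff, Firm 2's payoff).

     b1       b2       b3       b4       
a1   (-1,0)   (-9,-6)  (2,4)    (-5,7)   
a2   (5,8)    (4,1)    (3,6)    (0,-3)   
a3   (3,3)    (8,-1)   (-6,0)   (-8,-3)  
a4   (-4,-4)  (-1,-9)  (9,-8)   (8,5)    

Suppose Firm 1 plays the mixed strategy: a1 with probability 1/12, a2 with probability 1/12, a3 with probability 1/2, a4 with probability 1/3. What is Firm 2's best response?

b1

Firm 2's best reply maximizes expected payoff against the mix.
b1: (1/12)·0 + (1/12)·8 + (1/2)·3 + (1/3)·(-4) = 5/6
b2: (1/12)·(-6) + (1/12)·1 + (1/2)·(-1) + (1/3)·(-9) = -47/12
b3: (1/12)·4 + (1/12)·6 + (1/2)·0 + (1/3)·(-8) = -11/6
b4: (1/12)·7 + (1/12)·(-3) + (1/2)·(-3) + (1/3)·5 = 1/2
Highest expected payoff is 5/6, from b1.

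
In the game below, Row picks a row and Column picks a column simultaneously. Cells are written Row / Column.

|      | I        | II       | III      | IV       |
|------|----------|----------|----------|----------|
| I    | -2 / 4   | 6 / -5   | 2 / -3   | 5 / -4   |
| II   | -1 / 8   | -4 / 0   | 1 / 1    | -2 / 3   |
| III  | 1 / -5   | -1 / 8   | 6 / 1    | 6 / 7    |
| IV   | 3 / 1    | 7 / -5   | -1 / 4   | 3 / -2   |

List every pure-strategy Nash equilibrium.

None

Find each player's best response to every opponent strategy; NE are the intersections.
Row's best responses — vs I: IV (payoff 3); vs II: IV (payoff 7); vs III: III (payoff 6); vs IV: III (payoff 6).
Column's best responses — vs I: I (payoff 4); vs II: I (payoff 8); vs III: II (payoff 8); vs IV: III (payoff 4).
No cell has both players best-responding. For instance, Row's best reply to III is III, but against III Column prefers II over III.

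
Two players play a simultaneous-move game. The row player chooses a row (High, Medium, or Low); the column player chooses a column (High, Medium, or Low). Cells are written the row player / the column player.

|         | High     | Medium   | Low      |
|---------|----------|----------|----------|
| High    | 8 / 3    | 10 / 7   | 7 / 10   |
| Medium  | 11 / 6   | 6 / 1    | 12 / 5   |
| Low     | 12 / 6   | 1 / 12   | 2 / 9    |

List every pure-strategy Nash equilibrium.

Find each player's best response to every opponent strategy; NE are the intersections.
The row player's best responses — vs High: Low (payoff 12); vs Medium: High (payoff 10); vs Low: Medium (payoff 12).
The column player's best responses — vs High: Low (payoff 10); vs Medium: High (payoff 6); vs Low: Medium (payoff 12).
No cell has both players best-responding. For instance, the row player's best reply to High is Low, but against Low the column player prefers Medium over High.

No pure-strategy Nash equilibrium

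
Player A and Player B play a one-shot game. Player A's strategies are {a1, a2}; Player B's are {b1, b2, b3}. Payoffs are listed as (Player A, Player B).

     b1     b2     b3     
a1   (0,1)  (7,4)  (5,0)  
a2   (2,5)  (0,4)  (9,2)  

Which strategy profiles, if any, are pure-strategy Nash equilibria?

A profile is a Nash equilibrium when each player is best-responding to the other.
Player A's best responses — vs b1: a2 (payoff 2); vs b2: a1 (payoff 7); vs b3: a2 (payoff 9).
Player B's best responses — vs a1: b2 (payoff 4); vs a2: b1 (payoff 5).
Mutual best responses occur at (a1, b2) and (a2, b1); at each, neither player gains by switching.

(a1, b2) and (a2, b1)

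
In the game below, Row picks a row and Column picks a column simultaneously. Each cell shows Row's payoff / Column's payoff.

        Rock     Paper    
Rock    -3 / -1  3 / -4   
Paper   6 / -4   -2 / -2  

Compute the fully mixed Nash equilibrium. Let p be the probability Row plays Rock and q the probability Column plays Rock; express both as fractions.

p = 2/5, q = 5/14

Each player's mixing probability is pinned down by making the *other* player indifferent.
Column indifferent between Rock and Paper: p·(-1) + (1−p)·(-4) = p·(-4) + (1−p)·(-2) ⟹ (-4) + 3p = (-2) + (-2)p ⟹ p = 2/5.
Row indifferent between Rock and Paper: q·(-3) + (1−q)·3 = q·6 + (1−q)·(-2) ⟹ 3 + (-6)q = (-2) + 8q ⟹ q = 5/14.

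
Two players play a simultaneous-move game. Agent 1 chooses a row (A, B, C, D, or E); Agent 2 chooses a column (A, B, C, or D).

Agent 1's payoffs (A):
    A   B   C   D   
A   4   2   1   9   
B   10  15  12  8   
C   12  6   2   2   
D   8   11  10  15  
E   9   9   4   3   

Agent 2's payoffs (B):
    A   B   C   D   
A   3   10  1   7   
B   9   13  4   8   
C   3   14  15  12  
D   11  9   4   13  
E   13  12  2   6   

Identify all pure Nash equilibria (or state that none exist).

(B, B) and (D, D)

Find each player's best response to every opponent strategy; NE are the intersections.
Agent 1's best responses — vs A: C (payoff 12); vs B: B (payoff 15); vs C: B (payoff 12); vs D: D (payoff 15).
Agent 2's best responses — vs A: B (payoff 10); vs B: B (payoff 13); vs C: C (payoff 15); vs D: D (payoff 13); vs E: A (payoff 13).
Mutual best responses occur at (B, B) and (D, D); at each, neither player gains by switching.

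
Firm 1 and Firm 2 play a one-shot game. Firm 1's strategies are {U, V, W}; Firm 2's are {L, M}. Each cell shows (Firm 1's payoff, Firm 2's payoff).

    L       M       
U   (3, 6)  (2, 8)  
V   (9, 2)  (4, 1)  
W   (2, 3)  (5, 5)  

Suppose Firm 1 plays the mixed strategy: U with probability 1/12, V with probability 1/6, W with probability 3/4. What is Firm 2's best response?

Firm 2's best reply maximizes expected payoff against the mix.
L: (1/12)·6 + (1/6)·2 + (3/4)·3 = 37/12
M: (1/12)·8 + (1/6)·1 + (3/4)·5 = 55/12
Highest expected payoff is 55/12, from M.

M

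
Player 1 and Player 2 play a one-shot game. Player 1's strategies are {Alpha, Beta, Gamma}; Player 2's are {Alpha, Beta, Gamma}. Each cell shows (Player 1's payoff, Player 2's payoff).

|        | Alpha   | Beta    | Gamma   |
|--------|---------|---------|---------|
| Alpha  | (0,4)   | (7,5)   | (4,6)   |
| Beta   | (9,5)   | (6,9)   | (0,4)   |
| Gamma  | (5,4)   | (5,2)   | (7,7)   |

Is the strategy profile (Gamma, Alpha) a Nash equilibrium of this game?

No

Holding Player 2 at Alpha: Player 1 gets 5 from Gamma but could get 9 by switching to Beta. Player 1 has a profitable deviation.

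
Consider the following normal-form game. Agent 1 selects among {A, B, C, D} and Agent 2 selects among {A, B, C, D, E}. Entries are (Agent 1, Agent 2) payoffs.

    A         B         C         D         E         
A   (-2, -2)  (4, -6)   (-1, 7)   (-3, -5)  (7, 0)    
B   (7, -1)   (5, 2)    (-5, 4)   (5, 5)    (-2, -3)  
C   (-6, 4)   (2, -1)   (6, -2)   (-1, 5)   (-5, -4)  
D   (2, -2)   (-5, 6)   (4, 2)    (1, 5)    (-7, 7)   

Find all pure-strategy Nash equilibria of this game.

Find each player's best response to every opponent strategy; NE are the intersections.
Agent 1's best responses — vs A: B (payoff 7); vs B: B (payoff 5); vs C: C (payoff 6); vs D: B (payoff 5); vs E: A (payoff 7).
Agent 2's best responses — vs A: C (payoff 7); vs B: D (payoff 5); vs C: D (payoff 5); vs D: E (payoff 7).
The only mutual best response is (B, D); neither player gains by switching there.

(B, D)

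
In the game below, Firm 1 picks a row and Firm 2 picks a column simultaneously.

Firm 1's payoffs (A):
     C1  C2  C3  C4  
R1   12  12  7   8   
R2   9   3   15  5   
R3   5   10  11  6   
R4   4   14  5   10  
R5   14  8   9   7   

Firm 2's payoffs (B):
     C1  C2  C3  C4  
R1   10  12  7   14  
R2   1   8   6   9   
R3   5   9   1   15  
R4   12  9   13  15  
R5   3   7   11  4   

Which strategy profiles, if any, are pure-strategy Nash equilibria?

(R4, C4)

Check mutual best responses: a cell is a NE iff neither player can gain by unilaterally deviating.
Firm 1's best responses — vs C1: R5 (payoff 14); vs C2: R4 (payoff 14); vs C3: R2 (payoff 15); vs C4: R4 (payoff 10).
Firm 2's best responses — vs R1: C4 (payoff 14); vs R2: C4 (payoff 9); vs R3: C4 (payoff 15); vs R4: C4 (payoff 15); vs R5: C3 (payoff 11).
The only mutual best response is (R4, C4); neither player gains by switching there.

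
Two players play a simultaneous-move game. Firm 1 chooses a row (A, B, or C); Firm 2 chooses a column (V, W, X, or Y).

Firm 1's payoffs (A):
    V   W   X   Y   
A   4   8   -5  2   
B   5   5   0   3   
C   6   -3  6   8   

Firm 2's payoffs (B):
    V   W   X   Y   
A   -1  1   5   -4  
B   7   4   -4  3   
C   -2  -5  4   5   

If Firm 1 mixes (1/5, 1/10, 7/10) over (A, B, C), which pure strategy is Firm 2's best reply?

Firm 2's best reply maximizes expected payoff against the mix.
V: (1/5)·(-1) + (1/10)·7 + (7/10)·(-2) = -9/10
W: (1/5)·1 + (1/10)·4 + (7/10)·(-5) = -29/10
X: (1/5)·5 + (1/10)·(-4) + (7/10)·4 = 17/5
Y: (1/5)·(-4) + (1/10)·3 + (7/10)·5 = 3
Highest expected payoff is 17/5, from X.

X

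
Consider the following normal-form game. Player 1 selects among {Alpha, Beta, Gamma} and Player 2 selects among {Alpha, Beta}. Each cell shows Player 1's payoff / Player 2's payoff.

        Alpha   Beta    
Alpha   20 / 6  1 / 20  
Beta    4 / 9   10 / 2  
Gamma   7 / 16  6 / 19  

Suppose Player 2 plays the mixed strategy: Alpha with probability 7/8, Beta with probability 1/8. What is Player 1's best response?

Player 1's best reply maximizes expected payoff against the mix.
Alpha: (7/8)·20 + (1/8)·1 = 141/8
Beta: (7/8)·4 + (1/8)·10 = 19/4
Gamma: (7/8)·7 + (1/8)·6 = 55/8
Highest expected payoff is 141/8, from Alpha.

Alpha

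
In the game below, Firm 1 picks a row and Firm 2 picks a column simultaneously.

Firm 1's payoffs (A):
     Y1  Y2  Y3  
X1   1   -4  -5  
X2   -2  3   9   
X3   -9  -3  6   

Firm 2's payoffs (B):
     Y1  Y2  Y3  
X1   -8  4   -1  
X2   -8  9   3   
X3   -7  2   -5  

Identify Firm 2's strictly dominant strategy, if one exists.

Check whether one of Firm 2's strategies beats all alternatives regardless of what the opponent does.
Y2 strictly dominates: vs X1: 4 > each of {-8, -1}; vs X2: 9 > each of {-8, 3}; vs X3: 2 > each of {-7, -5}.

Y2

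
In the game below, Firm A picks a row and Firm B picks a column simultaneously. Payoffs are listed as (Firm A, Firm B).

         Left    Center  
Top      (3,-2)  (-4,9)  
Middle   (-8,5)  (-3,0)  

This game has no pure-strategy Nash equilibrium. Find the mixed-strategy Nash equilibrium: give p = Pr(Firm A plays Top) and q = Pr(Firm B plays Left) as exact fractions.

p = 5/16, q = 1/12

Each player's mixing probability is pinned down by making the *other* player indifferent.
Firm B indifferent between Left and Center: p·(-2) + (1−p)·5 = p·9 + (1−p)·0 ⟹ 5 + (-7)p = 0 + 9p ⟹ p = 5/16.
Firm A indifferent between Top and Middle: q·3 + (1−q)·(-4) = q·(-8) + (1−q)·(-3) ⟹ (-4) + 7q = (-3) + (-5)q ⟹ q = 1/12.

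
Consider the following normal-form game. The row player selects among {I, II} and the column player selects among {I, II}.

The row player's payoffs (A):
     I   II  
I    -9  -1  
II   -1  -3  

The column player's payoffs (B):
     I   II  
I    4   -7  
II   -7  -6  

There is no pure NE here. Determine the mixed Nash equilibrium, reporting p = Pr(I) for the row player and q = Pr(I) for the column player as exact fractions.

In a mixed NE each player is indifferent between their pure strategies, so the opponent's mix sets the indifference.
The column player indifferent between I and II: p·4 + (1−p)·(-7) = p·(-7) + (1−p)·(-6) ⟹ (-7) + 11p = (-6) + (-1)p ⟹ p = 1/12.
The row player indifferent between I and II: q·(-9) + (1−q)·(-1) = q·(-1) + (1−q)·(-3) ⟹ (-1) + (-8)q = (-3) + 2q ⟹ q = 1/5.

p = 1/12, q = 1/5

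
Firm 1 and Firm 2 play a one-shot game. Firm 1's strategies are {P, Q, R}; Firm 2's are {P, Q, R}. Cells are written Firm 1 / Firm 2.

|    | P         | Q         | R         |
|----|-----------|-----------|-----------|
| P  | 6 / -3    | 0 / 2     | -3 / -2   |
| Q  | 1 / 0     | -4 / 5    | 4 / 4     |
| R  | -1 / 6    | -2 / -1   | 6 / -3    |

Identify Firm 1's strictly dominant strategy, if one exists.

Check whether one of Firm 1's strategies beats all alternatives regardless of what the opponent does.
P is not dominant: against R, Q gives 4 > -3.
Q is not dominant: against P, P gives 6 > 1.
R is not dominant: against P, P gives 6 > -1.
No single strategy is best against every opponent action.

No strictly dominant strategy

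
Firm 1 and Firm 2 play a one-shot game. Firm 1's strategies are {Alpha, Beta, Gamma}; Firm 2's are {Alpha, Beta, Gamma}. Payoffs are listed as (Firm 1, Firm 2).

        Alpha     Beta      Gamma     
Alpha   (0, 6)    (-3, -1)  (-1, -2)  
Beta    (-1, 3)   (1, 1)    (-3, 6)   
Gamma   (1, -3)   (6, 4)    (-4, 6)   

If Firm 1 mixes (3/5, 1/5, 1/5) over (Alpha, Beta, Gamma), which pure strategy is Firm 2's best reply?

Firm 2's best reply maximizes expected payoff against the mix.
Alpha: (3/5)·6 + (1/5)·3 + (1/5)·(-3) = 18/5
Beta: (3/5)·(-1) + (1/5)·1 + (1/5)·4 = 2/5
Gamma: (3/5)·(-2) + (1/5)·6 + (1/5)·6 = 6/5
Highest expected payoff is 18/5, from Alpha.

Alpha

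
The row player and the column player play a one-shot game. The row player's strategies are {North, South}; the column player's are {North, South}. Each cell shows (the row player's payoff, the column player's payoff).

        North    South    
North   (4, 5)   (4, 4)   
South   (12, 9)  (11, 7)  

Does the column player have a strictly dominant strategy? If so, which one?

Check whether one of the column player's strategies beats all alternatives regardless of what the opponent does.
North strictly dominates: vs North: 5 > 4; vs South: 9 > 7.

North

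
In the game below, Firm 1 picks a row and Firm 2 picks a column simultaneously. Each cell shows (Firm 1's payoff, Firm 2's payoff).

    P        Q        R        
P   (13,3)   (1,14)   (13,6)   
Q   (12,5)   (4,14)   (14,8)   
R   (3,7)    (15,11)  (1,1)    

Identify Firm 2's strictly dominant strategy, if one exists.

Q

A strategy is strictly dominant if it gives Firm 2 a strictly higher payoff than every other strategy, against every choice by the opponent.
Q strictly dominates: vs P: 14 > each of {3, 6}; vs Q: 14 > each of {5, 8}; vs R: 11 > each of {7, 1}.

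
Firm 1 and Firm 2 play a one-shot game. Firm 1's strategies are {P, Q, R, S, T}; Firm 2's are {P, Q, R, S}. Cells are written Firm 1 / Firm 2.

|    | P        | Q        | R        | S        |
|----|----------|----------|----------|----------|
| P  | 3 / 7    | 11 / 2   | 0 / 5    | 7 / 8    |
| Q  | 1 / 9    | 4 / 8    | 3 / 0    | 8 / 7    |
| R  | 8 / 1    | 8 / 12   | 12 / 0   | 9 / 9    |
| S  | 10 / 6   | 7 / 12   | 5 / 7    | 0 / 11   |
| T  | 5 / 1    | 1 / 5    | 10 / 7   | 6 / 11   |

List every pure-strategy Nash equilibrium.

Check mutual best responses: a cell is a NE iff neither player can gain by unilaterally deviating.
Firm 1's best responses — vs P: S (payoff 10); vs Q: P (payoff 11); vs R: R (payoff 12); vs S: R (payoff 9).
Firm 2's best responses — vs P: S (payoff 8); vs Q: P (payoff 9); vs R: Q (payoff 12); vs S: Q (payoff 12); vs T: S (payoff 11).
No cell has both players best-responding. For instance, Firm 1's best reply to Q is P, but against P Firm 2 prefers S over Q.

There is no pure-strategy Nash equilibrium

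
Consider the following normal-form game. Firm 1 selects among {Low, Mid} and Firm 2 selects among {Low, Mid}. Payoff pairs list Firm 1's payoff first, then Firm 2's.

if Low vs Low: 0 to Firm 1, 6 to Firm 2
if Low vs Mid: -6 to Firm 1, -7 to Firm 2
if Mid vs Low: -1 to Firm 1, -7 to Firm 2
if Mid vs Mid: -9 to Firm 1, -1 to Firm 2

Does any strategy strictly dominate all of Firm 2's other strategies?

A strategy is strictly dominant if it gives Firm 2 a strictly higher payoff than every other strategy, against every choice by the opponent.
Low is not dominant: against Mid, Mid gives -1 > -7.
Mid is not dominant: against Low, Low gives 6 > -7.
No single strategy is best against every opponent action.

None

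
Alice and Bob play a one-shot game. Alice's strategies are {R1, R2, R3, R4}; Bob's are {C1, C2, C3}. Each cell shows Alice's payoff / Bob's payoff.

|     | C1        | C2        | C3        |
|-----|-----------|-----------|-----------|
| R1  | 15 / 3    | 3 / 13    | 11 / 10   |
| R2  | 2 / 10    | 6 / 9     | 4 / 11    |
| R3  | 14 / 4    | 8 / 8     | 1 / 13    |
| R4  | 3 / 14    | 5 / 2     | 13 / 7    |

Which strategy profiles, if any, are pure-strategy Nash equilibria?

A profile is a Nash equilibrium when each player is best-responding to the other.
Alice's best responses — vs C1: R1 (payoff 15); vs C2: R3 (payoff 8); vs C3: R4 (payoff 13).
Bob's best responses — vs R1: C2 (payoff 13); vs R2: C3 (payoff 11); vs R3: C3 (payoff 13); vs R4: C1 (payoff 14).
No cell has both players best-responding. For instance, Alice's best reply to C3 is R4, but against R4 Bob prefers C1 over C3.

None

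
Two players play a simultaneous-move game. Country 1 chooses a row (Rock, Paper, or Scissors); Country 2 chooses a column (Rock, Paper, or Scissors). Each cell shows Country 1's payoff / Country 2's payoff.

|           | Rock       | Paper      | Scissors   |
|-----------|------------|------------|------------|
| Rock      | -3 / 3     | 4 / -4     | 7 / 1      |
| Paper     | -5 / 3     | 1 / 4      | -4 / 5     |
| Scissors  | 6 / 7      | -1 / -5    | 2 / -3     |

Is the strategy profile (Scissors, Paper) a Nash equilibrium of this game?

Holding Country 2 at Paper: Country 1 gets -1 from Scissors but could get 4 by switching to Rock. Country 1 has a profitable deviation.

No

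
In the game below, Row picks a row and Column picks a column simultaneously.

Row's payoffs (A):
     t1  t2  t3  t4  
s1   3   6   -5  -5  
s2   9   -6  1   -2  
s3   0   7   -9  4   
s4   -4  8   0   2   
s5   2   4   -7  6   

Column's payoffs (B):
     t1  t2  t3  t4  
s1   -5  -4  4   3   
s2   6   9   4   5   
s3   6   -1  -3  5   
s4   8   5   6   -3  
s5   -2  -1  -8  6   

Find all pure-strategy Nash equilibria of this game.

Find each player's best response to every opponent strategy; NE are the intersections.
Row's best responses — vs t1: s2 (payoff 9); vs t2: s4 (payoff 8); vs t3: s2 (payoff 1); vs t4: s5 (payoff 6).
Column's best responses — vs s1: t3 (payoff 4); vs s2: t2 (payoff 9); vs s3: t1 (payoff 6); vs s4: t1 (payoff 8); vs s5: t4 (payoff 6).
The only mutual best response is (s5, t4); neither player gains by switching there.

(s5, t4)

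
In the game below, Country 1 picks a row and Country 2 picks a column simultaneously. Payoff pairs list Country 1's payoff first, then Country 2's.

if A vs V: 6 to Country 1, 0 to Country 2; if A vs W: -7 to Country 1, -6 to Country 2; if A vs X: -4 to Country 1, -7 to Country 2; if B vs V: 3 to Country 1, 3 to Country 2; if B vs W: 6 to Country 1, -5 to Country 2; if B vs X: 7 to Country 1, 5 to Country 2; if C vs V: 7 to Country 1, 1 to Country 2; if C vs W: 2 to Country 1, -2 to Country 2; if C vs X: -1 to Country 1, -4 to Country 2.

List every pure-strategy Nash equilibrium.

(B, X) and (C, V)

A profile is a Nash equilibrium when each player is best-responding to the other.
Country 1's best responses — vs V: C (payoff 7); vs W: B (payoff 6); vs X: B (payoff 7).
Country 2's best responses — vs A: V (payoff 0); vs B: X (payoff 5); vs C: V (payoff 1).
Mutual best responses occur at (B, X) and (C, V); at each, neither player gains by switching.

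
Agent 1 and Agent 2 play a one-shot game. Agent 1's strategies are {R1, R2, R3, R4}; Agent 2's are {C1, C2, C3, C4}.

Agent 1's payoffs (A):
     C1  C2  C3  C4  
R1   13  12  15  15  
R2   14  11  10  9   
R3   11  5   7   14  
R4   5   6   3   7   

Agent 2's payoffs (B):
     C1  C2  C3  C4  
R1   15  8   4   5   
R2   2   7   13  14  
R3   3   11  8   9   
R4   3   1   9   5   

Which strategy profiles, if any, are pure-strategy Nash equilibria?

No pure-strategy Nash equilibrium

Find each player's best response to every opponent strategy; NE are the intersections.
Agent 1's best responses — vs C1: R2 (payoff 14); vs C2: R1 (payoff 12); vs C3: R1 (payoff 15); vs C4: R1 (payoff 15).
Agent 2's best responses — vs R1: C1 (payoff 15); vs R2: C4 (payoff 14); vs R3: C2 (payoff 11); vs R4: C3 (payoff 9).
No cell has both players best-responding. For instance, Agent 1's best reply to C2 is R1, but against R1 Agent 2 prefers C1 over C2.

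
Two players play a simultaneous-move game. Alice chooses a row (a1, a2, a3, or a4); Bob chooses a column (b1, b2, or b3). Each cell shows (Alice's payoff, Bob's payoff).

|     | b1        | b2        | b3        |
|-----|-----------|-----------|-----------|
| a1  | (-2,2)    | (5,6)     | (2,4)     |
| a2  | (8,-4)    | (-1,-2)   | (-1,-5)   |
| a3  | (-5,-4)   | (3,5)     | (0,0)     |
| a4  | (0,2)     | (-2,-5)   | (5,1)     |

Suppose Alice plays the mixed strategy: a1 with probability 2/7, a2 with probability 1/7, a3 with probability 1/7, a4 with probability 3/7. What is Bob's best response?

Bob's best reply maximizes expected payoff against the mix.
b1: (2/7)·2 + (1/7)·(-4) + (1/7)·(-4) + (3/7)·2 = 2/7
b2: (2/7)·6 + (1/7)·(-2) + (1/7)·5 + (3/7)·(-5) = 0
b3: (2/7)·4 + (1/7)·(-5) + (1/7)·0 + (3/7)·1 = 6/7
Highest expected payoff is 6/7, from b3.

b3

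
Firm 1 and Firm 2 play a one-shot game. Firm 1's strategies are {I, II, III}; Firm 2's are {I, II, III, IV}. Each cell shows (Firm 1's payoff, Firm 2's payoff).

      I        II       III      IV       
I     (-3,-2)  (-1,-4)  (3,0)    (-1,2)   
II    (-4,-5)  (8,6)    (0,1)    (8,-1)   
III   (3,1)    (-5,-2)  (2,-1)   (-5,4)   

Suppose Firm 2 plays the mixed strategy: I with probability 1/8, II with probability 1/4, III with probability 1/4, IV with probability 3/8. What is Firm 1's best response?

Firm 1's best reply maximizes expected payoff against the mix.
I: (1/8)·(-3) + (1/4)·(-1) + (1/4)·3 + (3/8)·(-1) = -1/4
II: (1/8)·(-4) + (1/4)·8 + (1/4)·0 + (3/8)·8 = 9/2
III: (1/8)·3 + (1/4)·(-5) + (1/4)·2 + (3/8)·(-5) = -9/4
Highest expected payoff is 9/2, from II.

II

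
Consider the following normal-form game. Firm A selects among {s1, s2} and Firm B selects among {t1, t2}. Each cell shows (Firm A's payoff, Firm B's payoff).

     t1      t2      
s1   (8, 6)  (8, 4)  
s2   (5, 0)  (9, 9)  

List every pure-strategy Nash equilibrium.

Check mutual best responses: a cell is a NE iff neither player can gain by unilaterally deviating.
Firm A's best responses — vs t1: s1 (payoff 8); vs t2: s2 (payoff 9).
Firm B's best responses — vs s1: t1 (payoff 6); vs s2: t2 (payoff 9).
Mutual best responses occur at (s1, t1) and (s2, t2); at each, neither player gains by switching.

(s1, t1) and (s2, t2)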